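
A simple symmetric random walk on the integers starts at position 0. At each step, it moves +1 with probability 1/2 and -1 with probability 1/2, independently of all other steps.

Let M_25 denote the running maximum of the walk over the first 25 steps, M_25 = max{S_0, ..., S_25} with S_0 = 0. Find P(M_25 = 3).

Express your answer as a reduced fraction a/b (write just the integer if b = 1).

Answer: 557175/4194304

Derivation:
Let M_25 = max(S_0,...,S_25). Use the reflection principle: for j ≥ 1, #{paths with M_25 ≥ j} = #{S_25 ≥ j} + #{S_25 ≥ j+1}.
By reflection, #{M_25 ≥ 3} = #{S_25 ≥ 3} + #{S_25 ≥ 4} = 11576916 + 7119516 = 18696432.
#{M_25 ≥ 4} = #{S_25 ≥ 4} + #{S_25 ≥ 5} = 7119516 + 7119516 = 14239032.
#{M_25 = 3} = 18696432 - 14239032 = 4457400.
P(M_25 = 3) = 4457400/33554432 = 557175/4194304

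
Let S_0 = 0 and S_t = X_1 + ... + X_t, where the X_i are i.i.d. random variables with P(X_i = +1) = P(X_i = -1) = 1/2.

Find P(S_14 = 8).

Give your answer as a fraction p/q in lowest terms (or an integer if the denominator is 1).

To reach position 8 after 14 steps: need 11 steps of +1 and 3 of -1.
Favorable paths: C(14,11) = 364
Total paths: 2^14 = 16384
P = 364/16384 = 91/4096

Answer: 91/4096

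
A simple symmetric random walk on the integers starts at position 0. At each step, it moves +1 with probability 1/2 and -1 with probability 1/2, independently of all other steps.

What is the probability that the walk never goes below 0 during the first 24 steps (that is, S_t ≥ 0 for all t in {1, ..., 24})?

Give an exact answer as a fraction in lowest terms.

Let f(t,s) = #length-t paths at position s with S_1..S_t all ≥ 0.
f(t,s) = f(t-1,s-1) + f(t-1,s+1) for s ≥ 0; f(t,s) = 0 for s < 0.
t=0: f(0,0)=1
t=1: f(1,1)=1
t=2: f(2,0)=1 f(2,2)=1
t=3: f(3,1)=2 f(3,3)=1
t=4: f(4,0)=2 f(4,2)=3 f(4,4)=1
t=5: f(5,1)=5 f(5,3)=4 f(5,5)=1
t=6: f(6,0)=5 f(6,2)=9 f(6,4)=5 f(6,6)=1
t=7: f(7,1)=14 f(7,3)=14 f(7,5)=6 f(7,7)=1
t=8: f(8,0)=14 f(8,2)=28 f(8,4)=20 f(8,6)=7 f(8,8)=1
t=9: f(9,1)=42 f(9,3)=48 f(9,5)=27 f(9,7)=8 f(9,9)=1
t=10: f(10,0)=42 f(10,2)=90 f(10,4)=75 f(10,6)=35 f(10,8)=9 f(10,10)=1
t=11: f(11,1)=132 f(11,3)=165 f(11,5)=110 f(11,7)=44 f(11,9)=10 f(11,11)=1
t=12: f(12,0)=132 f(12,2)=297 f(12,4)=275 f(12,6)=154 f(12,8)=54 f(12,10)=11 f(12,12)=1
t=13: f(13,1)=429 f(13,3)=572 f(13,5)=429 f(13,7)=208 f(13,9)=65 f(13,11)=12 f(13,13)=1
t=14: f(14,0)=429 f(14,2)=1001 f(14,4)=1001 f(14,6)=637 f(14,8)=273 f(14,10)=77 f(14,12)=13 f(14,14)=1
t=15: f(15,1)=1430 f(15,3)=2002 f(15,5)=1638 f(15,7)=910 f(15,9)=350 f(15,11)=90 f(15,13)=14 f(15,15)=1
t=16: f(16,0)=1430 f(16,2)=3432 f(16,4)=3640 f(16,6)=2548 f(16,8)=1260 f(16,10)=440 f(16,12)=104 f(16,14)=15 f(16,16)=1
t=17: f(17,1)=4862 f(17,3)=7072 f(17,5)=6188 f(17,7)=3808 f(17,9)=1700 f(17,11)=544 f(17,13)=119 f(17,15)=16 f(17,17)=1
t=18: f(18,0)=4862 f(18,2)=11934 f(18,4)=13260 f(18,6)=9996 f(18,8)=5508 f(18,10)=2244 f(18,12)=663 f(18,14)=135 f(18,16)=17 f(18,18)=1
t=19: f(19,1)=16796 f(19,3)=25194 f(19,5)=23256 f(19,7)=15504 f(19,9)=7752 f(19,11)=2907 f(19,13)=798 f(19,15)=152 f(19,17)=18 f(19,19)=1
t=20: f(20,0)=16796 f(20,2)=41990 f(20,4)=48450 f(20,6)=38760 f(20,8)=23256 f(20,10)=10659 f(20,12)=3705 f(20,14)=950 f(20,16)=170 f(20,18)=19 f(20,20)=1
t=21: f(21,1)=58786 f(21,3)=90440 f(21,5)=87210 f(21,7)=62016 f(21,9)=33915 f(21,11)=14364 f(21,13)=4655 f(21,15)=1120 f(21,17)=189 f(21,19)=20 f(21,21)=1
t=22: f(22,0)=58786 f(22,2)=149226 f(22,4)=177650 f(22,6)=149226 f(22,8)=95931 f(22,10)=48279 f(22,12)=19019 f(22,14)=5775 f(22,16)=1309 f(22,18)=209 f(22,20)=21 f(22,22)=1
t=23: f(23,1)=208012 f(23,3)=326876 f(23,5)=326876 f(23,7)=245157 f(23,9)=144210 f(23,11)=67298 f(23,13)=24794 f(23,15)=7084 f(23,17)=1518 f(23,19)=230 f(23,21)=22 f(23,23)=1
t=24: f(24,0)=208012 f(24,2)=534888 f(24,4)=653752 f(24,6)=572033 f(24,8)=389367 f(24,10)=211508 f(24,12)=92092 f(24,14)=31878 f(24,16)=8602 f(24,18)=1748 f(24,20)=252 f(24,22)=23 f(24,24)=1
Σ_s f(24,s) = 2704156
P = 2704156/16777216 = 676039/4194304

Answer: 676039/4194304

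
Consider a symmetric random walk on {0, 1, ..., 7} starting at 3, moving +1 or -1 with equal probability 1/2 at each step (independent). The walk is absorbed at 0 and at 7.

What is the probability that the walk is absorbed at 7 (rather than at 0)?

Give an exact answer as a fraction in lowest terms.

Symmetric walk (p = 1/2): the harmonic-function argument gives P(hit 7 before 0 | start at 3) = a/N.
P = 3/7 = 3/7

Answer: 3/7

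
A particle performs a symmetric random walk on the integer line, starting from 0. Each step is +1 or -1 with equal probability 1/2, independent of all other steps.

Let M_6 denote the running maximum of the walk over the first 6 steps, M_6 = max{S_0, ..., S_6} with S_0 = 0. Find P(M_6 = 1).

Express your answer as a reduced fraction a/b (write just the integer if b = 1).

Let M_6 = max(S_0,...,S_6). Use the reflection principle: for j ≥ 1, #{paths with M_6 ≥ j} = #{S_6 ≥ j} + #{S_6 ≥ j+1}.
By reflection, #{M_6 ≥ 1} = #{S_6 ≥ 1} + #{S_6 ≥ 2} = 22 + 22 = 44.
#{M_6 ≥ 2} = #{S_6 ≥ 2} + #{S_6 ≥ 3} = 22 + 7 = 29.
#{M_6 = 1} = 44 - 29 = 15.
P(M_6 = 1) = 15/64 = 15/64

Answer: 15/64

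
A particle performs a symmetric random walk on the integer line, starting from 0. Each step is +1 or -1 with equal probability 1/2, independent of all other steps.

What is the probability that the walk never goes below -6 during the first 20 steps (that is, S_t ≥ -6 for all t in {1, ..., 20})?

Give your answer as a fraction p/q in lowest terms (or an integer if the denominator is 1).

Answer: 115957/131072

Derivation:
Let f(t,s) = #length-t paths at position s with S_1..S_t all ≥ -6.
f(t,s) = f(t-1,s-1) + f(t-1,s+1) for s ≥ -6; f(t,s) = 0 for s < -6.
t=0: f(0,0)=1
t=1: f(1,-1)=1 f(1,1)=1
t=2: f(2,-2)=1 f(2,0)=2 f(2,2)=1
t=3: f(3,-3)=1 f(3,-1)=3 f(3,1)=3 f(3,3)=1
t=4: f(4,-4)=1 f(4,-2)=4 f(4,0)=6 f(4,2)=4 f(4,4)=1
t=5: f(5,-5)=1 f(5,-3)=5 f(5,-1)=10 f(5,1)=10 f(5,3)=5 f(5,5)=1
t=6: f(6,-6)=1 f(6,-4)=6 f(6,-2)=15 f(6,0)=20 f(6,2)=15 f(6,4)=6 f(6,6)=1
t=7: f(7,-5)=7 f(7,-3)=21 f(7,-1)=35 f(7,1)=35 f(7,3)=21 f(7,5)=7 f(7,7)=1
t=8: f(8,-6)=7 f(8,-4)=28 f(8,-2)=56 f(8,0)=70 f(8,2)=56 f(8,4)=28 f(8,6)=8 f(8,8)=1
t=9: f(9,-5)=35 f(9,-3)=84 f(9,-1)=126 f(9,1)=126 f(9,3)=84 f(9,5)=36 f(9,7)=9 f(9,9)=1
t=10: f(10,-6)=35 f(10,-4)=119 f(10,-2)=210 f(10,0)=252 f(10,2)=210 f(10,4)=120 f(10,6)=45 f(10,8)=10 f(10,10)=1
t=11: f(11,-5)=154 f(11,-3)=329 f(11,-1)=462 f(11,1)=462 f(11,3)=330 f(11,5)=165 f(11,7)=55 f(11,9)=11 f(11,11)=1
t=12: f(12,-6)=154 f(12,-4)=483 f(12,-2)=791 f(12,0)=924 f(12,2)=792 f(12,4)=495 f(12,6)=220 f(12,8)=66 f(12,10)=12 f(12,12)=1
t=13: f(13,-5)=637 f(13,-3)=1274 f(13,-1)=1715 f(13,1)=1716 f(13,3)=1287 f(13,5)=715 f(13,7)=286 f(13,9)=78 f(13,11)=13 f(13,13)=1
t=14: f(14,-6)=637 f(14,-4)=1911 f(14,-2)=2989 f(14,0)=3431 f(14,2)=3003 f(14,4)=2002 f(14,6)=1001 f(14,8)=364 f(14,10)=91 f(14,12)=14 f(14,14)=1
t=15: f(15,-5)=2548 f(15,-3)=4900 f(15,-1)=6420 f(15,1)=6434 f(15,3)=5005 f(15,5)=3003 f(15,7)=1365 f(15,9)=455 f(15,11)=105 f(15,13)=15 f(15,15)=1
t=16: f(16,-6)=2548 f(16,-4)=7448 f(16,-2)=11320 f(16,0)=12854 f(16,2)=11439 f(16,4)=8008 f(16,6)=4368 f(16,8)=1820 f(16,10)=560 f(16,12)=120 f(16,14)=16 f(16,16)=1
t=17: f(17,-5)=9996 f(17,-3)=18768 f(17,-1)=24174 f(17,1)=24293 f(17,3)=19447 f(17,5)=12376 f(17,7)=6188 f(17,9)=2380 f(17,11)=680 f(17,13)=136 f(17,15)=17 f(17,17)=1
t=18: f(18,-6)=9996 f(18,-4)=28764 f(18,-2)=42942 f(18,0)=48467 f(18,2)=43740 f(18,4)=31823 f(18,6)=18564 f(18,8)=8568 f(18,10)=3060 f(18,12)=816 f(18,14)=153 f(18,16)=18 f(18,18)=1
t=19: f(19,-5)=38760 f(19,-3)=71706 f(19,-1)=91409 f(19,1)=92207 f(19,3)=75563 f(19,5)=50387 f(19,7)=27132 f(19,9)=11628 f(19,11)=3876 f(19,13)=969 f(19,15)=171 f(19,17)=19 f(19,19)=1
t=20: f(20,-6)=38760 f(20,-4)=110466 f(20,-2)=163115 f(20,0)=183616 f(20,2)=167770 f(20,4)=125950 f(20,6)=77519 f(20,8)=38760 f(20,10)=15504 f(20,12)=4845 f(20,14)=1140 f(20,16)=190 f(20,18)=20 f(20,20)=1
Σ_s f(20,s) = 927656
P = 927656/1048576 = 115957/131072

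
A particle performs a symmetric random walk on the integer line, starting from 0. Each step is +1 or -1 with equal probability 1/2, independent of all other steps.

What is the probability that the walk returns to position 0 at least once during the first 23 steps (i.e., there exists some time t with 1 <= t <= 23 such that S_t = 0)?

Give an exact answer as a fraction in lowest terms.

Answer: 436109/524288

Derivation:
Count via complement. Let g(t,s) = #length-t paths at position s with S_1..S_t all ≠ 0.
g(t,s) = g(t-1,s-1) + g(t-1,s+1) for s ≠ 0; g(t,0) = 0.
t=0: g(0,0)=1
t=1: g(1,-1)=1 g(1,1)=1
t=2: g(2,-2)=1 g(2,2)=1
t=3: g(3,-3)=1 g(3,-1)=1 g(3,1)=1 g(3,3)=1
t=4: g(4,-4)=1 g(4,-2)=2 g(4,2)=2 g(4,4)=1
t=5: g(5,-5)=1 g(5,-3)=3 g(5,-1)=2 g(5,1)=2 g(5,3)=3 g(5,5)=1
t=6: g(6,-6)=1 g(6,-4)=4 g(6,-2)=5 g(6,2)=5 g(6,4)=4 g(6,6)=1
t=7: g(7,-7)=1 g(7,-5)=5 g(7,-3)=9 g(7,-1)=5 g(7,1)=5 g(7,3)=9 g(7,5)=5 g(7,7)=1
t=8: g(8,-8)=1 g(8,-6)=6 g(8,-4)=14 g(8,-2)=14 g(8,2)=14 g(8,4)=14 g(8,6)=6 g(8,8)=1
t=9: g(9,-9)=1 g(9,-7)=7 g(9,-5)=20 g(9,-3)=28 g(9,-1)=14 g(9,1)=14 g(9,3)=28 g(9,5)=20 g(9,7)=7 g(9,9)=1
t=10: g(10,-10)=1 g(10,-8)=8 g(10,-6)=27 g(10,-4)=48 g(10,-2)=42 g(10,2)=42 g(10,4)=48 g(10,6)=27 g(10,8)=8 g(10,10)=1
t=11: g(11,-11)=1 g(11,-9)=9 g(11,-7)=35 g(11,-5)=75 g(11,-3)=90 g(11,-1)=42 g(11,1)=42 g(11,3)=90 g(11,5)=75 g(11,7)=35 g(11,9)=9 g(11,11)=1
t=12: g(12,-12)=1 g(12,-10)=10 g(12,-8)=44 g(12,-6)=110 g(12,-4)=165 g(12,-2)=132 g(12,2)=132 g(12,4)=165 g(12,6)=110 g(12,8)=44 g(12,10)=10 g(12,12)=1
t=13: g(13,-13)=1 g(13,-11)=11 g(13,-9)=54 g(13,-7)=154 g(13,-5)=275 g(13,-3)=297 g(13,-1)=132 g(13,1)=132 g(13,3)=297 g(13,5)=275 g(13,7)=154 g(13,9)=54 g(13,11)=11 g(13,13)=1
t=14: g(14,-14)=1 g(14,-12)=12 g(14,-10)=65 g(14,-8)=208 g(14,-6)=429 g(14,-4)=572 g(14,-2)=429 g(14,2)=429 g(14,4)=572 g(14,6)=429 g(14,8)=208 g(14,10)=65 g(14,12)=12 g(14,14)=1
t=15: g(15,-15)=1 g(15,-13)=13 g(15,-11)=77 g(15,-9)=273 g(15,-7)=637 g(15,-5)=1001 g(15,-3)=1001 g(15,-1)=429 g(15,1)=429 g(15,3)=1001 g(15,5)=1001 g(15,7)=637 g(15,9)=273 g(15,11)=77 g(15,13)=13 g(15,15)=1
t=16: g(16,-16)=1 g(16,-14)=14 g(16,-12)=90 g(16,-10)=350 g(16,-8)=910 g(16,-6)=1638 g(16,-4)=2002 g(16,-2)=1430 g(16,2)=1430 g(16,4)=2002 g(16,6)=1638 g(16,8)=910 g(16,10)=350 g(16,12)=90 g(16,14)=14 g(16,16)=1
t=17: g(17,-17)=1 g(17,-15)=15 g(17,-13)=104 g(17,-11)=440 g(17,-9)=1260 g(17,-7)=2548 g(17,-5)=3640 g(17,-3)=3432 g(17,-1)=1430 g(17,1)=1430 g(17,3)=3432 g(17,5)=3640 g(17,7)=2548 g(17,9)=1260 g(17,11)=440 g(17,13)=104 g(17,15)=15 g(17,17)=1
t=18: g(18,-18)=1 g(18,-16)=16 g(18,-14)=119 g(18,-12)=544 g(18,-10)=1700 g(18,-8)=3808 g(18,-6)=6188 g(18,-4)=7072 g(18,-2)=4862 g(18,2)=4862 g(18,4)=7072 g(18,6)=6188 g(18,8)=3808 g(18,10)=1700 g(18,12)=544 g(18,14)=119 g(18,16)=16 g(18,18)=1
t=19: g(19,-19)=1 g(19,-17)=17 g(19,-15)=135 g(19,-13)=663 g(19,-11)=2244 g(19,-9)=5508 g(19,-7)=9996 g(19,-5)=13260 g(19,-3)=11934 g(19,-1)=4862 g(19,1)=4862 g(19,3)=11934 g(19,5)=13260 g(19,7)=9996 g(19,9)=5508 g(19,11)=2244 g(19,13)=663 g(19,15)=135 g(19,17)=17 g(19,19)=1
t=20: g(20,-20)=1 g(20,-18)=18 g(20,-16)=152 g(20,-14)=798 g(20,-12)=2907 g(20,-10)=7752 g(20,-8)=15504 g(20,-6)=23256 g(20,-4)=25194 g(20,-2)=16796 g(20,2)=16796 g(20,4)=25194 g(20,6)=23256 g(20,8)=15504 g(20,10)=7752 g(20,12)=2907 g(20,14)=798 g(20,16)=152 g(20,18)=18 g(20,20)=1
t=21: g(21,-21)=1 g(21,-19)=19 g(21,-17)=170 g(21,-15)=950 g(21,-13)=3705 g(21,-11)=10659 g(21,-9)=23256 g(21,-7)=38760 g(21,-5)=48450 g(21,-3)=41990 g(21,-1)=16796 g(21,1)=16796 g(21,3)=41990 g(21,5)=48450 g(21,7)=38760 g(21,9)=23256 g(21,11)=10659 g(21,13)=3705 g(21,15)=950 g(21,17)=170 g(21,19)=19 g(21,21)=1
t=22: g(22,-22)=1 g(22,-20)=20 g(22,-18)=189 g(22,-16)=1120 g(22,-14)=4655 g(22,-12)=14364 g(22,-10)=33915 g(22,-8)=62016 g(22,-6)=87210 g(22,-4)=90440 g(22,-2)=58786 g(22,2)=58786 g(22,4)=90440 g(22,6)=87210 g(22,8)=62016 g(22,10)=33915 g(22,12)=14364 g(22,14)=4655 g(22,16)=1120 g(22,18)=189 g(22,20)=20 g(22,22)=1
t=23: g(23,-23)=1 g(23,-21)=21 g(23,-19)=209 g(23,-17)=1309 g(23,-15)=5775 g(23,-13)=19019 g(23,-11)=48279 g(23,-9)=95931 g(23,-7)=149226 g(23,-5)=177650 g(23,-3)=149226 g(23,-1)=58786 g(23,1)=58786 g(23,3)=149226 g(23,5)=177650 g(23,7)=149226 g(23,9)=95931 g(23,11)=48279 g(23,13)=19019 g(23,15)=5775 g(23,17)=1309 g(23,19)=209 g(23,21)=21 g(23,23)=1
Paths never hitting 0: Σ_s g(23,s) = 1410864
Paths hitting 0: 2^23 - 1410864 = 6977744
P = 6977744/8388608 = 436109/524288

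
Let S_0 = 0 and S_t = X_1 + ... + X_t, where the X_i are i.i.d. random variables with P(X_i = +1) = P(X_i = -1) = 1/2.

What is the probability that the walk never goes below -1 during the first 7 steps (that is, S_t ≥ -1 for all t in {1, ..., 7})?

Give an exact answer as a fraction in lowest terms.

Let f(t,s) = #length-t paths at position s with S_1..S_t all ≥ -1.
f(t,s) = f(t-1,s-1) + f(t-1,s+1) for s ≥ -1; f(t,s) = 0 for s < -1.
t=0: f(0,0)=1
t=1: f(1,-1)=1 f(1,1)=1
t=2: f(2,0)=2 f(2,2)=1
t=3: f(3,-1)=2 f(3,1)=3 f(3,3)=1
t=4: f(4,0)=5 f(4,2)=4 f(4,4)=1
t=5: f(5,-1)=5 f(5,1)=9 f(5,3)=5 f(5,5)=1
t=6: f(6,0)=14 f(6,2)=14 f(6,4)=6 f(6,6)=1
t=7: f(7,-1)=14 f(7,1)=28 f(7,3)=20 f(7,5)=7 f(7,7)=1
Σ_s f(7,s) = 70
P = 70/128 = 35/64

Answer: 35/64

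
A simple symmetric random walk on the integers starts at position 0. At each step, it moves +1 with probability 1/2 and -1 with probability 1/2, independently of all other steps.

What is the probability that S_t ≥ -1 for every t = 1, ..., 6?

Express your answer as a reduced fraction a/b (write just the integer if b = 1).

Answer: 35/64

Derivation:
Let f(t,s) = #length-t paths at position s with S_1..S_t all ≥ -1.
f(t,s) = f(t-1,s-1) + f(t-1,s+1) for s ≥ -1; f(t,s) = 0 for s < -1.
t=0: f(0,0)=1
t=1: f(1,-1)=1 f(1,1)=1
t=2: f(2,0)=2 f(2,2)=1
t=3: f(3,-1)=2 f(3,1)=3 f(3,3)=1
t=4: f(4,0)=5 f(4,2)=4 f(4,4)=1
t=5: f(5,-1)=5 f(5,1)=9 f(5,3)=5 f(5,5)=1
t=6: f(6,0)=14 f(6,2)=14 f(6,4)=6 f(6,6)=1
Σ_s f(6,s) = 35
P = 35/64 = 35/64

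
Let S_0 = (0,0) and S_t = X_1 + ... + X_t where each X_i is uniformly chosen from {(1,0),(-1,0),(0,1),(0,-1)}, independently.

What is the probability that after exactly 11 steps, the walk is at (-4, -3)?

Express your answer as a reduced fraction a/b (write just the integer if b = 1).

Answer: 12705/2097152

Derivation:
Let h be the number of horizontal steps (so 11-h are vertical). To end at (-4,-3) need (h-4)/2 right-steps and ((11-h)-3)/2 up-steps.
Sum over h with 4 ≤ h ≤ 8, h ≡ 0 (mod 2), 11-h ≡ 1 (mod 2):
h=4: C(11,4)·C(4,0)·C(7,2) = 330·1·21 = 6930
h=6: C(11,6)·C(6,1)·C(5,1) = 462·6·5 = 13860
h=8: C(11,8)·C(8,2)·C(3,0) = 165·28·1 = 4620
Total favorable: 25410
Total paths: 4^11 = 4194304
P = 25410/4194304 = 12705/2097152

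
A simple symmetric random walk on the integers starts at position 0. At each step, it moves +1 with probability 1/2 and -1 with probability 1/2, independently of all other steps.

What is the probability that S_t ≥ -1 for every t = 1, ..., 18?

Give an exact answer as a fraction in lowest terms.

Let f(t,s) = #length-t paths at position s with S_1..S_t all ≥ -1.
f(t,s) = f(t-1,s-1) + f(t-1,s+1) for s ≥ -1; f(t,s) = 0 for s < -1.
t=0: f(0,0)=1
t=1: f(1,-1)=1 f(1,1)=1
t=2: f(2,0)=2 f(2,2)=1
t=3: f(3,-1)=2 f(3,1)=3 f(3,3)=1
t=4: f(4,0)=5 f(4,2)=4 f(4,4)=1
t=5: f(5,-1)=5 f(5,1)=9 f(5,3)=5 f(5,5)=1
t=6: f(6,0)=14 f(6,2)=14 f(6,4)=6 f(6,6)=1
t=7: f(7,-1)=14 f(7,1)=28 f(7,3)=20 f(7,5)=7 f(7,7)=1
t=8: f(8,0)=42 f(8,2)=48 f(8,4)=27 f(8,6)=8 f(8,8)=1
t=9: f(9,-1)=42 f(9,1)=90 f(9,3)=75 f(9,5)=35 f(9,7)=9 f(9,9)=1
t=10: f(10,0)=132 f(10,2)=165 f(10,4)=110 f(10,6)=44 f(10,8)=10 f(10,10)=1
t=11: f(11,-1)=132 f(11,1)=297 f(11,3)=275 f(11,5)=154 f(11,7)=54 f(11,9)=11 f(11,11)=1
t=12: f(12,0)=429 f(12,2)=572 f(12,4)=429 f(12,6)=208 f(12,8)=65 f(12,10)=12 f(12,12)=1
t=13: f(13,-1)=429 f(13,1)=1001 f(13,3)=1001 f(13,5)=637 f(13,7)=273 f(13,9)=77 f(13,11)=13 f(13,13)=1
t=14: f(14,0)=1430 f(14,2)=2002 f(14,4)=1638 f(14,6)=910 f(14,8)=350 f(14,10)=90 f(14,12)=14 f(14,14)=1
t=15: f(15,-1)=1430 f(15,1)=3432 f(15,3)=3640 f(15,5)=2548 f(15,7)=1260 f(15,9)=440 f(15,11)=104 f(15,13)=15 f(15,15)=1
t=16: f(16,0)=4862 f(16,2)=7072 f(16,4)=6188 f(16,6)=3808 f(16,8)=1700 f(16,10)=544 f(16,12)=119 f(16,14)=16 f(16,16)=1
t=17: f(17,-1)=4862 f(17,1)=11934 f(17,3)=13260 f(17,5)=9996 f(17,7)=5508 f(17,9)=2244 f(17,11)=663 f(17,13)=135 f(17,15)=17 f(17,17)=1
t=18: f(18,0)=16796 f(18,2)=25194 f(18,4)=23256 f(18,6)=15504 f(18,8)=7752 f(18,10)=2907 f(18,12)=798 f(18,14)=152 f(18,16)=18 f(18,18)=1
Σ_s f(18,s) = 92378
P = 92378/262144 = 46189/131072

Answer: 46189/131072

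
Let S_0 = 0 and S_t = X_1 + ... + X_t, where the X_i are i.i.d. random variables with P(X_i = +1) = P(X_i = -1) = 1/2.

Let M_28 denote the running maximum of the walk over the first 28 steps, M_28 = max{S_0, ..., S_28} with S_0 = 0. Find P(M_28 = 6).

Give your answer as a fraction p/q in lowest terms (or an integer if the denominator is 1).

Let M_28 = max(S_0,...,S_28). Use the reflection principle: for j ≥ 1, #{paths with M_28 ≥ j} = #{S_28 ≥ j} + #{S_28 ≥ j+1}.
By reflection, #{M_28 ≥ 6} = #{S_28 ≥ 6} + #{S_28 ≥ 7} = 46295513 + 24821333 = 71116846.
#{M_28 ≥ 7} = #{S_28 ≥ 7} + #{S_28 ≥ 8} = 24821333 + 24821333 = 49642666.
#{M_28 = 6} = 71116846 - 49642666 = 21474180.
P(M_28 = 6) = 21474180/268435456 = 5368545/67108864

Answer: 5368545/67108864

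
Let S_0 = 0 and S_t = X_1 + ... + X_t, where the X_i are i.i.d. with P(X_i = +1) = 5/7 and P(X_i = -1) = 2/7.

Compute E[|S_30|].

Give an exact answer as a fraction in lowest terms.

S_30 takes values m ≡ 0 (mod 2) with |m| ≤ 30; P(S_30=m) = C(30,(30+m)/2) · (5/7)^((30+m)/2) · (2/7)^((30-m)/2).
Distribution: P(S=-30)=1073741824/22539340290692258087863249, P(S=-28)=80530636800/22539340290692258087863249, P(S=-26)=2919235584000/22539340290692258087863249, P(S=-24)=9730785280000/3219905755813179726837607, P(S=-22)=164207001600000/3219905755813179726837607, P(S=-20)=2134691020800000/3219905755813179726837607, P(S=-18)=22236364800000000/3219905755813179726837607, P(S=-16)=1334181888000000000/22539340290692258087863249, P(S=-14)=9589432320000000000/22539340290692258087863249, P(S=-12)=58602086400000000000/22539340290692258087863249, P(S=-10)=43951564800000000000/3219905755813179726837607, P(S=-8)=199779840000000000000/3219905755813179726837607, P(S=-6)=790795200000000000000/3219905755813179726837607, P(S=-4)=2737368000000000000000/3219905755813179726837607, P(S=-2)=58169070000000000000000/22539340290692258087863249, P(S=0)=155117520000000000000000/22539340290692258087863249, P(S=2)=363556687500000000000000/22539340290692258087863249, P(S=4)=106928437500000000000000/3219905755813179726837607, P(S=6)=193065234375000000000000/3219905755813179726837607, P(S=8)=304839843750000000000000/3219905755813179726837607, P(S=10)=419154785156250000000000/3219905755813179726837607, P(S=12)=3492956542968750000000000/22539340290692258087863249, P(S=14)=3572341918945312500000000/22539340290692258087863249, P(S=16)=3106384277343750000000000/22539340290692258087863249, P(S=18)=323581695556640625000000/3219905755813179726837607, P(S=20)=194149017333984375000000/3219905755813179726837607, P(S=22)=93340873718261718750000/3219905755813179726837607, P(S=24)=34570693969726562500000/3219905755813179726837607, P(S=26)=64820051193237304687500/22539340290692258087863249, P(S=28)=11175870895385742187500/22539340290692258087863249, P(S=30)=931322574615478515625/22539340290692258087863249
E[|S_30|] = Σ_m |m|·P(S_30=m) = 290274166172416241576802870/22539340290692258087863249

Answer: 290274166172416241576802870/22539340290692258087863249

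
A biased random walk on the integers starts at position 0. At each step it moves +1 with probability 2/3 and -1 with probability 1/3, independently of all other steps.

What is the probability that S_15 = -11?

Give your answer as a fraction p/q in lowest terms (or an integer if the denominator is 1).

To reach position -11 after 15 steps: need 2 steps of +1 and 13 steps of -1.
Number of such sequences: C(15,2) = 105
Each has probability (2/3)^2 · (1/3)^13 = 4/14348907
P = 105 · 4/14348907 = 140/4782969

Answer: 140/4782969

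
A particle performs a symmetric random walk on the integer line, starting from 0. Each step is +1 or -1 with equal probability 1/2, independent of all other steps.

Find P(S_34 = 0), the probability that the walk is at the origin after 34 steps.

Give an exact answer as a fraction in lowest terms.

Answer: 583401555/4294967296

Derivation:
To return to 0 after 34 steps: need exactly 17 steps of +1 and 17 of -1.
Favorable paths: C(34,17) = 2333606220
Total paths: 2^34 = 17179869184
P = 2333606220/17179869184 = 583401555/4294967296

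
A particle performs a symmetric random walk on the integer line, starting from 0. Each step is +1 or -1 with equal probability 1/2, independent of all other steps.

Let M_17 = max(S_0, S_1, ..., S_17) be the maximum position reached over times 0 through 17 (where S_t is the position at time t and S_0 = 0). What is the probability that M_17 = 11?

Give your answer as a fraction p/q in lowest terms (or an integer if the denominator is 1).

Let M_17 = max(S_0,...,S_17). Use the reflection principle: for j ≥ 1, #{paths with M_17 ≥ j} = #{S_17 ≥ j} + #{S_17 ≥ j+1}.
By reflection, #{M_17 ≥ 11} = #{S_17 ≥ 11} + #{S_17 ≥ 12} = 834 + 154 = 988.
#{M_17 ≥ 12} = #{S_17 ≥ 12} + #{S_17 ≥ 13} = 154 + 154 = 308.
#{M_17 = 11} = 988 - 308 = 680.
P(M_17 = 11) = 680/131072 = 85/16384

Answer: 85/16384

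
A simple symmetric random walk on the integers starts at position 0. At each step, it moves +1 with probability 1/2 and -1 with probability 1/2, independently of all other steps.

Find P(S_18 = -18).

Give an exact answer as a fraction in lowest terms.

To reach position -18 after 18 steps: need 0 steps of +1 and 18 of -1.
Favorable paths: C(18,0) = 1
Total paths: 2^18 = 262144
P = 1/262144 = 1/262144

Answer: 1/262144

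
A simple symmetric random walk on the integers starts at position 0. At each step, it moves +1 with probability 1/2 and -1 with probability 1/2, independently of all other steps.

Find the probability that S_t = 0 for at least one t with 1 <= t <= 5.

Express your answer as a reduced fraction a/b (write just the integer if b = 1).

Answer: 5/8

Derivation:
Count via complement. Let g(t,s) = #length-t paths at position s with S_1..S_t all ≠ 0.
g(t,s) = g(t-1,s-1) + g(t-1,s+1) for s ≠ 0; g(t,0) = 0.
t=0: g(0,0)=1
t=1: g(1,-1)=1 g(1,1)=1
t=2: g(2,-2)=1 g(2,2)=1
t=3: g(3,-3)=1 g(3,-1)=1 g(3,1)=1 g(3,3)=1
t=4: g(4,-4)=1 g(4,-2)=2 g(4,2)=2 g(4,4)=1
t=5: g(5,-5)=1 g(5,-3)=3 g(5,-1)=2 g(5,1)=2 g(5,3)=3 g(5,5)=1
Paths never hitting 0: Σ_s g(5,s) = 12
Paths hitting 0: 2^5 - 12 = 20
P = 20/32 = 5/8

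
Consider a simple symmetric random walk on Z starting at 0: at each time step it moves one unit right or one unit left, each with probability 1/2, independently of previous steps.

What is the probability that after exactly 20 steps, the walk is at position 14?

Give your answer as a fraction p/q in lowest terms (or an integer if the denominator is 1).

To reach position 14 after 20 steps: need 17 steps of +1 and 3 of -1.
Favorable paths: C(20,17) = 1140
Total paths: 2^20 = 1048576
P = 1140/1048576 = 285/262144

Answer: 285/262144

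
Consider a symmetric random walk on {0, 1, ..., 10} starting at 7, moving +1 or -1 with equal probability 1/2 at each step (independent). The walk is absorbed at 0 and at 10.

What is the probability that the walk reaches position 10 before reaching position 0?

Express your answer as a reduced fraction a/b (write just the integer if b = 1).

Symmetric walk (p = 1/2): the harmonic-function argument gives P(hit 10 before 0 | start at 7) = a/N.
P = 7/10 = 7/10

Answer: 7/10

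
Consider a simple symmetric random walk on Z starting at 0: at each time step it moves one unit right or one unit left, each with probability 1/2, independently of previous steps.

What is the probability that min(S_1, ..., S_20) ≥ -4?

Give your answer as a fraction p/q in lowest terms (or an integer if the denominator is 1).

Answer: 96577/131072

Derivation:
Let f(t,s) = #length-t paths at position s with S_1..S_t all ≥ -4.
f(t,s) = f(t-1,s-1) + f(t-1,s+1) for s ≥ -4; f(t,s) = 0 for s < -4.
t=0: f(0,0)=1
t=1: f(1,-1)=1 f(1,1)=1
t=2: f(2,-2)=1 f(2,0)=2 f(2,2)=1
t=3: f(3,-3)=1 f(3,-1)=3 f(3,1)=3 f(3,3)=1
t=4: f(4,-4)=1 f(4,-2)=4 f(4,0)=6 f(4,2)=4 f(4,4)=1
t=5: f(5,-3)=5 f(5,-1)=10 f(5,1)=10 f(5,3)=5 f(5,5)=1
t=6: f(6,-4)=5 f(6,-2)=15 f(6,0)=20 f(6,2)=15 f(6,4)=6 f(6,6)=1
t=7: f(7,-3)=20 f(7,-1)=35 f(7,1)=35 f(7,3)=21 f(7,5)=7 f(7,7)=1
t=8: f(8,-4)=20 f(8,-2)=55 f(8,0)=70 f(8,2)=56 f(8,4)=28 f(8,6)=8 f(8,8)=1
t=9: f(9,-3)=75 f(9,-1)=125 f(9,1)=126 f(9,3)=84 f(9,5)=36 f(9,7)=9 f(9,9)=1
t=10: f(10,-4)=75 f(10,-2)=200 f(10,0)=251 f(10,2)=210 f(10,4)=120 f(10,6)=45 f(10,8)=10 f(10,10)=1
t=11: f(11,-3)=275 f(11,-1)=451 f(11,1)=461 f(11,3)=330 f(11,5)=165 f(11,7)=55 f(11,9)=11 f(11,11)=1
t=12: f(12,-4)=275 f(12,-2)=726 f(12,0)=912 f(12,2)=791 f(12,4)=495 f(12,6)=220 f(12,8)=66 f(12,10)=12 f(12,12)=1
t=13: f(13,-3)=1001 f(13,-1)=1638 f(13,1)=1703 f(13,3)=1286 f(13,5)=715 f(13,7)=286 f(13,9)=78 f(13,11)=13 f(13,13)=1
t=14: f(14,-4)=1001 f(14,-2)=2639 f(14,0)=3341 f(14,2)=2989 f(14,4)=2001 f(14,6)=1001 f(14,8)=364 f(14,10)=91 f(14,12)=14 f(14,14)=1
t=15: f(15,-3)=3640 f(15,-1)=5980 f(15,1)=6330 f(15,3)=4990 f(15,5)=3002 f(15,7)=1365 f(15,9)=455 f(15,11)=105 f(15,13)=15 f(15,15)=1
t=16: f(16,-4)=3640 f(16,-2)=9620 f(16,0)=12310 f(16,2)=11320 f(16,4)=7992 f(16,6)=4367 f(16,8)=1820 f(16,10)=560 f(16,12)=120 f(16,14)=16 f(16,16)=1
t=17: f(17,-3)=13260 f(17,-1)=21930 f(17,1)=23630 f(17,3)=19312 f(17,5)=12359 f(17,7)=6187 f(17,9)=2380 f(17,11)=680 f(17,13)=136 f(17,15)=17 f(17,17)=1
t=18: f(18,-4)=13260 f(18,-2)=35190 f(18,0)=45560 f(18,2)=42942 f(18,4)=31671 f(18,6)=18546 f(18,8)=8567 f(18,10)=3060 f(18,12)=816 f(18,14)=153 f(18,16)=18 f(18,18)=1
t=19: f(19,-3)=48450 f(19,-1)=80750 f(19,1)=88502 f(19,3)=74613 f(19,5)=50217 f(19,7)=27113 f(19,9)=11627 f(19,11)=3876 f(19,13)=969 f(19,15)=171 f(19,17)=19 f(19,19)=1
t=20: f(20,-4)=48450 f(20,-2)=129200 f(20,0)=169252 f(20,2)=163115 f(20,4)=124830 f(20,6)=77330 f(20,8)=38740 f(20,10)=15503 f(20,12)=4845 f(20,14)=1140 f(20,16)=190 f(20,18)=20 f(20,20)=1
Σ_s f(20,s) = 772616
P = 772616/1048576 = 96577/131072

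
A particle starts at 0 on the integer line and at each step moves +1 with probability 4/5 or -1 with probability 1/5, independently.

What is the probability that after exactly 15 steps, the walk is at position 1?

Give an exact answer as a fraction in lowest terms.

To reach position 1 after 15 steps: need 8 steps of +1 and 7 steps of -1.
Number of such sequences: C(15,8) = 6435
Each has probability (4/5)^8 · (1/5)^7 = 65536/30517578125
P = 6435 · 65536/30517578125 = 84344832/6103515625

Answer: 84344832/6103515625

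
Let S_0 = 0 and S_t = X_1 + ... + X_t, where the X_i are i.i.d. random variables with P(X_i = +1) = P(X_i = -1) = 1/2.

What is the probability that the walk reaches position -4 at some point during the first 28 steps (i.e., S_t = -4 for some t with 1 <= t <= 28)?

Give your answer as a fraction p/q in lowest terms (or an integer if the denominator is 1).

Answer: 123012781/268435456

Derivation:
Count via complement. Let g(t,s) = #length-t paths at position s with S_1..S_t all ≠ -4.
g(t,s) = g(t-1,s-1) + g(t-1,s+1) for s ≠ -4; g(t,-4) = 0.
t=0: g(0,0)=1
t=1: g(1,-1)=1 g(1,1)=1
t=2: g(2,-2)=1 g(2,0)=2 g(2,2)=1
t=3: g(3,-3)=1 g(3,-1)=3 g(3,1)=3 g(3,3)=1
t=4: g(4,-2)=4 g(4,0)=6 g(4,2)=4 g(4,4)=1
t=5: g(5,-3)=4 g(5,-1)=10 g(5,1)=10 g(5,3)=5 g(5,5)=1
t=6: g(6,-2)=14 g(6,0)=20 g(6,2)=15 g(6,4)=6 g(6,6)=1
t=7: g(7,-3)=14 g(7,-1)=34 g(7,1)=35 g(7,3)=21 g(7,5)=7 g(7,7)=1
t=8: g(8,-2)=48 g(8,0)=69 g(8,2)=56 g(8,4)=28 g(8,6)=8 g(8,8)=1
t=9: g(9,-3)=48 g(9,-1)=117 g(9,1)=125 g(9,3)=84 g(9,5)=36 g(9,7)=9 g(9,9)=1
t=10: g(10,-2)=165 g(10,0)=242 g(10,2)=209 g(10,4)=120 g(10,6)=45 g(10,8)=10 g(10,10)=1
t=11: g(11,-3)=165 g(11,-1)=407 g(11,1)=451 g(11,3)=329 g(11,5)=165 g(11,7)=55 g(11,9)=11 g(11,11)=1
t=12: g(12,-2)=572 g(12,0)=858 g(12,2)=780 g(12,4)=494 g(12,6)=220 g(12,8)=66 g(12,10)=12 g(12,12)=1
t=13: g(13,-3)=572 g(13,-1)=1430 g(13,1)=1638 g(13,3)=1274 g(13,5)=714 g(13,7)=286 g(13,9)=78 g(13,11)=13 g(13,13)=1
t=14: g(14,-2)=2002 g(14,0)=3068 g(14,2)=2912 g(14,4)=1988 g(14,6)=1000 g(14,8)=364 g(14,10)=91 g(14,12)=14 g(14,14)=1
t=15: g(15,-3)=2002 g(15,-1)=5070 g(15,1)=5980 g(15,3)=4900 g(15,5)=2988 g(15,7)=1364 g(15,9)=455 g(15,11)=105 g(15,13)=15 g(15,15)=1
t=16: g(16,-2)=7072 g(16,0)=11050 g(16,2)=10880 g(16,4)=7888 g(16,6)=4352 g(16,8)=1819 g(16,10)=560 g(16,12)=120 g(16,14)=16 g(16,16)=1
t=17: g(17,-3)=7072 g(17,-1)=18122 g(17,1)=21930 g(17,3)=18768 g(17,5)=12240 g(17,7)=6171 g(17,9)=2379 g(17,11)=680 g(17,13)=136 g(17,15)=17 g(17,17)=1
t=18: g(18,-2)=25194 g(18,0)=40052 g(18,2)=40698 g(18,4)=31008 g(18,6)=18411 g(18,8)=8550 g(18,10)=3059 g(18,12)=816 g(18,14)=153 g(18,16)=18 g(18,18)=1
t=19: g(19,-3)=25194 g(19,-1)=65246 g(19,1)=80750 g(19,3)=71706 g(19,5)=49419 g(19,7)=26961 g(19,9)=11609 g(19,11)=3875 g(19,13)=969 g(19,15)=171 g(19,17)=19 g(19,19)=1
t=20: g(20,-2)=90440 g(20,0)=145996 g(20,2)=152456 g(20,4)=121125 g(20,6)=76380 g(20,8)=38570 g(20,10)=15484 g(20,12)=4844 g(20,14)=1140 g(20,16)=190 g(20,18)=20 g(20,20)=1
t=21: g(21,-3)=90440 g(21,-1)=236436 g(21,1)=298452 g(21,3)=273581 g(21,5)=197505 g(21,7)=114950 g(21,9)=54054 g(21,11)=20328 g(21,13)=5984 g(21,15)=1330 g(21,17)=210 g(21,19)=21 g(21,21)=1
t=22: g(22,-2)=326876 g(22,0)=534888 g(22,2)=572033 g(22,4)=471086 g(22,6)=312455 g(22,8)=169004 g(22,10)=74382 g(22,12)=26312 g(22,14)=7314 g(22,16)=1540 g(22,18)=231 g(22,20)=22 g(22,22)=1
t=23: g(23,-3)=326876 g(23,-1)=861764 g(23,1)=1106921 g(23,3)=1043119 g(23,5)=783541 g(23,7)=481459 g(23,9)=243386 g(23,11)=100694 g(23,13)=33626 g(23,15)=8854 g(23,17)=1771 g(23,19)=253 g(23,21)=23 g(23,23)=1
t=24: g(24,-2)=1188640 g(24,0)=1968685 g(24,2)=2150040 g(24,4)=1826660 g(24,6)=1265000 g(24,8)=724845 g(24,10)=344080 g(24,12)=134320 g(24,14)=42480 g(24,16)=10625 g(24,18)=2024 g(24,20)=276 g(24,22)=24 g(24,24)=1
t=25: g(25,-3)=1188640 g(25,-1)=3157325 g(25,1)=4118725 g(25,3)=3976700 g(25,5)=3091660 g(25,7)=1989845 g(25,9)=1068925 g(25,11)=478400 g(25,13)=176800 g(25,15)=53105 g(25,17)=12649 g(25,19)=2300 g(25,21)=300 g(25,23)=25 g(25,25)=1
t=26: g(26,-2)=4345965 g(26,0)=7276050 g(26,2)=8095425 g(26,4)=7068360 g(26,6)=5081505 g(26,8)=3058770 g(26,10)=1547325 g(26,12)=655200 g(26,14)=229905 g(26,16)=65754 g(26,18)=14949 g(26,20)=2600 g(26,22)=325 g(26,24)=26 g(26,26)=1
t=27: g(27,-3)=4345965 g(27,-1)=11622015 g(27,1)=15371475 g(27,3)=15163785 g(27,5)=12149865 g(27,7)=8140275 g(27,9)=4606095 g(27,11)=2202525 g(27,13)=885105 g(27,15)=295659 g(27,17)=80703 g(27,19)=17549 g(27,21)=2925 g(27,23)=351 g(27,25)=27 g(27,27)=1
t=28: g(28,-2)=15967980 g(28,0)=26993490 g(28,2)=30535260 g(28,4)=27313650 g(28,6)=20290140 g(28,8)=12746370 g(28,10)=6808620 g(28,12)=3087630 g(28,14)=1180764 g(28,16)=376362 g(28,18)=98252 g(28,20)=20474 g(28,22)=3276 g(28,24)=378 g(28,26)=28 g(28,28)=1
Paths never hitting -4: Σ_s g(28,s) = 145422675
Paths hitting -4: 2^28 - 145422675 = 123012781
P = 123012781/268435456 = 123012781/268435456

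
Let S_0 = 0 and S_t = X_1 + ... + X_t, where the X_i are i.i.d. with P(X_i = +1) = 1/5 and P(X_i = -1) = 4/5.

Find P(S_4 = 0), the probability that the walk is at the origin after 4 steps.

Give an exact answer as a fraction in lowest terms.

Answer: 96/625

Derivation:
To be at 0 after 4 steps: need exactly 2 steps of +1 and 2 of -1.
Number of such sequences: C(4,2) = 6
Each has probability (1/5)^2 · (4/5)^2 = 16/625
P = 6 · 16/625 = 96/625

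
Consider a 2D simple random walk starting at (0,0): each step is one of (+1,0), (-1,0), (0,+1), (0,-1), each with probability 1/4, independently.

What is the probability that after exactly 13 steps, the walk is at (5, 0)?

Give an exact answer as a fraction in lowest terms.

Let h be the number of horizontal steps (so 13-h are vertical). To end at (5,0) need (h+5)/2 right-steps and ((13-h)+0)/2 up-steps.
Sum over h with 5 ≤ h ≤ 13, h ≡ 1 (mod 2), 13-h ≡ 0 (mod 2):
h=5: C(13,5)·C(5,5)·C(8,4) = 1287·1·70 = 90090
h=7: C(13,7)·C(7,6)·C(6,3) = 1716·7·20 = 240240
h=9: C(13,9)·C(9,7)·C(4,2) = 715·36·6 = 154440
h=11: C(13,11)·C(11,8)·C(2,1) = 78·165·2 = 25740
h=13: C(13,13)·C(13,9)·C(0,0) = 1·715·1 = 715
Total favorable: 511225
Total paths: 4^13 = 67108864
P = 511225/67108864 = 511225/67108864

Answer: 511225/67108864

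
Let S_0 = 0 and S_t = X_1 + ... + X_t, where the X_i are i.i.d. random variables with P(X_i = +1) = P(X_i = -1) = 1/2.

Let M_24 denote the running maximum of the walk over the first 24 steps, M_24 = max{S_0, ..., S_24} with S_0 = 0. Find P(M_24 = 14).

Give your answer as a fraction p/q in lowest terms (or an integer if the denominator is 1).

Answer: 5313/2097152

Derivation:
Let M_24 = max(S_0,...,S_24). Use the reflection principle: for j ≥ 1, #{paths with M_24 ≥ j} = #{S_24 ≥ j} + #{S_24 ≥ j+1}.
By reflection, #{M_24 ≥ 14} = #{S_24 ≥ 14} + #{S_24 ≥ 15} = 55455 + 12951 = 68406.
#{M_24 ≥ 15} = #{S_24 ≥ 15} + #{S_24 ≥ 16} = 12951 + 12951 = 25902.
#{M_24 = 14} = 68406 - 25902 = 42504.
P(M_24 = 14) = 42504/16777216 = 5313/2097152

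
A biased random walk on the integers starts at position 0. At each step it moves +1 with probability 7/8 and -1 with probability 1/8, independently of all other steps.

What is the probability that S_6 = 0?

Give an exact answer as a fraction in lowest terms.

To be at 0 after 6 steps: need exactly 3 steps of +1 and 3 of -1.
Number of such sequences: C(6,3) = 20
Each has probability (7/8)^3 · (1/8)^3 = 343/262144
P = 20 · 343/262144 = 1715/65536

Answer: 1715/65536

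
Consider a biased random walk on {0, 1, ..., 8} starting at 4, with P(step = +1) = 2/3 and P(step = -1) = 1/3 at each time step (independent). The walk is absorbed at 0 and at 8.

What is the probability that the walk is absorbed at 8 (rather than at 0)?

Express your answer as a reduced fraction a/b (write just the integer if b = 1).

Answer: 16/17

Derivation:
Biased walk: p = 2/3, q = 1/3, r = q/p = 1/2
Gambler's ruin: P(hit 8 before 0 | start at 4) = (1 - r^a)/(1 - r^N)
r^4 = 1/16; r^8 = 1/256
P = (1 - 1/16) / (1 - 1/256) = 15/16 / 255/256 = 16/17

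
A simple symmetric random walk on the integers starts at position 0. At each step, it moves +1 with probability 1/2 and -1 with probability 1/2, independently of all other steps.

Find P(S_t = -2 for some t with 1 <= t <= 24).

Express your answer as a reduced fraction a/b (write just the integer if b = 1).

Count via complement. Let g(t,s) = #length-t paths at position s with S_1..S_t all ≠ -2.
g(t,s) = g(t-1,s-1) + g(t-1,s+1) for s ≠ -2; g(t,-2) = 0.
t=0: g(0,0)=1
t=1: g(1,-1)=1 g(1,1)=1
t=2: g(2,0)=2 g(2,2)=1
t=3: g(3,-1)=2 g(3,1)=3 g(3,3)=1
t=4: g(4,0)=5 g(4,2)=4 g(4,4)=1
t=5: g(5,-1)=5 g(5,1)=9 g(5,3)=5 g(5,5)=1
t=6: g(6,0)=14 g(6,2)=14 g(6,4)=6 g(6,6)=1
t=7: g(7,-1)=14 g(7,1)=28 g(7,3)=20 g(7,5)=7 g(7,7)=1
t=8: g(8,0)=42 g(8,2)=48 g(8,4)=27 g(8,6)=8 g(8,8)=1
t=9: g(9,-1)=42 g(9,1)=90 g(9,3)=75 g(9,5)=35 g(9,7)=9 g(9,9)=1
t=10: g(10,0)=132 g(10,2)=165 g(10,4)=110 g(10,6)=44 g(10,8)=10 g(10,10)=1
t=11: g(11,-1)=132 g(11,1)=297 g(11,3)=275 g(11,5)=154 g(11,7)=54 g(11,9)=11 g(11,11)=1
t=12: g(12,0)=429 g(12,2)=572 g(12,4)=429 g(12,6)=208 g(12,8)=65 g(12,10)=12 g(12,12)=1
t=13: g(13,-1)=429 g(13,1)=1001 g(13,3)=1001 g(13,5)=637 g(13,7)=273 g(13,9)=77 g(13,11)=13 g(13,13)=1
t=14: g(14,0)=1430 g(14,2)=2002 g(14,4)=1638 g(14,6)=910 g(14,8)=350 g(14,10)=90 g(14,12)=14 g(14,14)=1
t=15: g(15,-1)=1430 g(15,1)=3432 g(15,3)=3640 g(15,5)=2548 g(15,7)=1260 g(15,9)=440 g(15,11)=104 g(15,13)=15 g(15,15)=1
t=16: g(16,0)=4862 g(16,2)=7072 g(16,4)=6188 g(16,6)=3808 g(16,8)=1700 g(16,10)=544 g(16,12)=119 g(16,14)=16 g(16,16)=1
t=17: g(17,-1)=4862 g(17,1)=11934 g(17,3)=13260 g(17,5)=9996 g(17,7)=5508 g(17,9)=2244 g(17,11)=663 g(17,13)=135 g(17,15)=17 g(17,17)=1
t=18: g(18,0)=16796 g(18,2)=25194 g(18,4)=23256 g(18,6)=15504 g(18,8)=7752 g(18,10)=2907 g(18,12)=798 g(18,14)=152 g(18,16)=18 g(18,18)=1
t=19: g(19,-1)=16796 g(19,1)=41990 g(19,3)=48450 g(19,5)=38760 g(19,7)=23256 g(19,9)=10659 g(19,11)=3705 g(19,13)=950 g(19,15)=170 g(19,17)=19 g(19,19)=1
t=20: g(20,0)=58786 g(20,2)=90440 g(20,4)=87210 g(20,6)=62016 g(20,8)=33915 g(20,10)=14364 g(20,12)=4655 g(20,14)=1120 g(20,16)=189 g(20,18)=20 g(20,20)=1
t=21: g(21,-1)=58786 g(21,1)=149226 g(21,3)=177650 g(21,5)=149226 g(21,7)=95931 g(21,9)=48279 g(21,11)=19019 g(21,13)=5775 g(21,15)=1309 g(21,17)=209 g(21,19)=21 g(21,21)=1
t=22: g(22,0)=208012 g(22,2)=326876 g(22,4)=326876 g(22,6)=245157 g(22,8)=144210 g(22,10)=67298 g(22,12)=24794 g(22,14)=7084 g(22,16)=1518 g(22,18)=230 g(22,20)=22 g(22,22)=1
t=23: g(23,-1)=208012 g(23,1)=534888 g(23,3)=653752 g(23,5)=572033 g(23,7)=389367 g(23,9)=211508 g(23,11)=92092 g(23,13)=31878 g(23,15)=8602 g(23,17)=1748 g(23,19)=252 g(23,21)=23 g(23,23)=1
t=24: g(24,0)=742900 g(24,2)=1188640 g(24,4)=1225785 g(24,6)=961400 g(24,8)=600875 g(24,10)=303600 g(24,12)=123970 g(24,14)=40480 g(24,16)=10350 g(24,18)=2000 g(24,20)=275 g(24,22)=24 g(24,24)=1
Paths never hitting -2: Σ_s g(24,s) = 5200300
Paths hitting -2: 2^24 - 5200300 = 11576916
P = 11576916/16777216 = 2894229/4194304

Answer: 2894229/4194304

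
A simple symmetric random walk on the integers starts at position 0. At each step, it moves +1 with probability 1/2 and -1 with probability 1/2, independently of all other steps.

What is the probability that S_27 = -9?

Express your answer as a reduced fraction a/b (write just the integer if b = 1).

Answer: 4686825/134217728

Derivation:
To reach position -9 after 27 steps: need 9 steps of +1 and 18 of -1.
Favorable paths: C(27,9) = 4686825
Total paths: 2^27 = 134217728
P = 4686825/134217728 = 4686825/134217728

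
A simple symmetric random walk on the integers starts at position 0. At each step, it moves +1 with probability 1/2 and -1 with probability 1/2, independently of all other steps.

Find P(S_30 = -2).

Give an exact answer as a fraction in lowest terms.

To reach position -2 after 30 steps: need 14 steps of +1 and 16 of -1.
Favorable paths: C(30,14) = 145422675
Total paths: 2^30 = 1073741824
P = 145422675/1073741824 = 145422675/1073741824

Answer: 145422675/1073741824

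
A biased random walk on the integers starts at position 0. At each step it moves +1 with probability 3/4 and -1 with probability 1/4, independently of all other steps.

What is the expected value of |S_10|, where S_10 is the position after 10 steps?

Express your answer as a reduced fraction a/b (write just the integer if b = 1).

Answer: 667775/131072

Derivation:
S_10 takes values m ≡ 0 (mod 2) with |m| ≤ 10; P(S_10=m) = C(10,(10+m)/2) · (3/4)^((10+m)/2) · (1/4)^((10-m)/2).
Distribution: P(S=-10)=1/1048576, P(S=-8)=15/524288, P(S=-6)=405/1048576, P(S=-4)=405/131072, P(S=-2)=8505/524288, P(S=0)=15309/262144, P(S=2)=76545/524288, P(S=4)=32805/131072, P(S=6)=295245/1048576, P(S=8)=98415/524288, P(S=10)=59049/1048576
E[|S_10|] = Σ_m |m|·P(S_10=m) = 667775/131072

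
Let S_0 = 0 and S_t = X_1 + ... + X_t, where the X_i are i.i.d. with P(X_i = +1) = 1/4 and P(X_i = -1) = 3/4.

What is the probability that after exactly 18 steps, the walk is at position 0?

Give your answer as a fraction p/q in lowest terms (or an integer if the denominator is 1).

Answer: 239246865/17179869184

Derivation:
To be at 0 after 18 steps: need exactly 9 steps of +1 and 9 of -1.
Number of such sequences: C(18,9) = 48620
Each has probability (1/4)^9 · (3/4)^9 = 19683/68719476736
P = 48620 · 19683/68719476736 = 239246865/17179869184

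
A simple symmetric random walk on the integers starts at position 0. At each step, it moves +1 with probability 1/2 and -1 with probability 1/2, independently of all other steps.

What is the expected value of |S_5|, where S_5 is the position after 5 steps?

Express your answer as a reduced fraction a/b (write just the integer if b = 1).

Answer: 15/8

Derivation:
S_5 takes values m ≡ 1 (mod 2) with |m| ≤ 5; P(S_5=m) = C(5,(5+m)/2)/2^5.
Total paths: 2^5 = 32
Distribution: P(S=-5)=1/32, P(S=-3)=5/32, P(S=-1)=10/32, P(S=1)=10/32, P(S=3)=5/32, P(S=5)=1/32
E[|S_5|] = Σ_m |m|·P(S_5=m) = 60/32 = 15/8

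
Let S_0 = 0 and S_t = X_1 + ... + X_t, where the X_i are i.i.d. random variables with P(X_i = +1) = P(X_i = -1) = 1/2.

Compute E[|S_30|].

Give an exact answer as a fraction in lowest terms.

Answer: 145422675/33554432

Derivation:
S_30 takes values m ≡ 0 (mod 2) with |m| ≤ 30; P(S_30=m) = C(30,(30+m)/2)/2^30.
Total paths: 2^30 = 1073741824
Distribution: P(S=-30)=1/1073741824, P(S=-28)=30/1073741824, P(S=-26)=435/1073741824, P(S=-24)=4060/1073741824, P(S=-22)=27405/1073741824, P(S=-20)=142506/1073741824, P(S=-18)=593775/1073741824, P(S=-16)=2035800/1073741824, P(S=-14)=5852925/1073741824, P(S=-12)=14307150/1073741824, P(S=-10)=30045015/1073741824, P(S=-8)=54627300/1073741824, P(S=-6)=86493225/1073741824, P(S=-4)=119759850/1073741824, P(S=-2)=145422675/1073741824, P(S=0)=155117520/1073741824, P(S=2)=145422675/1073741824, P(S=4)=119759850/1073741824, P(S=6)=86493225/1073741824, P(S=8)=54627300/1073741824, P(S=10)=30045015/1073741824, P(S=12)=14307150/1073741824, P(S=14)=5852925/1073741824, P(S=16)=2035800/1073741824, P(S=18)=593775/1073741824, P(S=20)=142506/1073741824, P(S=22)=27405/1073741824, P(S=24)=4060/1073741824, P(S=26)=435/1073741824, P(S=28)=30/1073741824, P(S=30)=1/1073741824
E[|S_30|] = Σ_m |m|·P(S_30=m) = 4653525600/1073741824 = 145422675/33554432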